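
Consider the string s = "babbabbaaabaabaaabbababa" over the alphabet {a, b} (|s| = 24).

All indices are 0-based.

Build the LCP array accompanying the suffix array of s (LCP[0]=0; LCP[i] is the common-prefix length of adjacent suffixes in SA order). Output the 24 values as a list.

rank→(start, suffix):
  0 → (23, 'a')
  1 → (7, 'aaabaabaaabbababa')
  2 → (14, 'aaabbababa')
  3 → (11, 'aabaaabbababa')
  4 → (8, 'aabaabaaabbababa')
  5 → (15, 'aabbababa')
  6 → (21, 'aba')
  7 → (12, 'abaaabbababa')
  8 → (9, 'abaabaaabbababa')
  9 → (19, 'ababa')
  10 → (4, 'abbaaabaabaaabbababa')
  11 → (16, 'abbababa')
  12 → (1, 'abbabbaaabaabaaabbababa')
  13 → (22, 'ba')
  14 → (6, 'baaabaabaaabbababa')
  15 → (13, 'baaabbababa')
  16 → (10, 'baabaaabbababa')
  17 → (20, 'baba')
  18 → (18, 'bababa')
  19 → (3, 'babbaaabaabaaabbababa')
  20 → (0, 'babbabbaaabaabaaabbababa')
  21 → (5, 'bbaaabaabaaabbababa')
  22 → (17, 'bbababa')
  23 → (2, 'bbabbaaabaabaaabbababa')

SA = [23, 7, 14, 11, 8, 15, 21, 12, 9, 19, 4, 16, 1, 22, 6, 13, 10, 20, 18, 3, 0, 5, 17, 2]
i: (SA[i-1],SA[i]) lcp shared
  1: (23,7) 1 'a'
  2: (7,14) 4 'aaab'
  3: (14,11) 2 'aa'
  4: (11,8) 5 'aabaa'
  5: (8,15) 3 'aab'
  6: (15,21) 1 'a'
  7: (21,12) 3 'aba'
  8: (12,9) 4 'abaa'
  9: (9,19) 3 'aba'
  10: (19,4) 2 'ab'
  11: (4,16) 4 'abba'
  12: (16,1) 5 'abbab'
  13: (1,22) 0 ''
  14: (22,6) 2 'ba'
  15: (6,13) 5 'baaab'
  16: (13,10) 3 'baa'
  17: (10,20) 2 'ba'
  18: (20,18) 4 'baba'
  19: (18,3) 3 'bab'
  20: (3,0) 5 'babba'
  21: (0,5) 1 'b'
  22: (5,17) 3 'bba'
  23: (17,2) 4 'bbab'

[0, 1, 4, 2, 5, 3, 1, 3, 4, 3, 2, 4, 5, 0, 2, 5, 3, 2, 4, 3, 5, 1, 3, 4]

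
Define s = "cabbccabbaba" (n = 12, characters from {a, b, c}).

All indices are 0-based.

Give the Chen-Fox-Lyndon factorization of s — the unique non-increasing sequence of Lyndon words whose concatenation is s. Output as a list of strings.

["c", "abbcc", "abb", "ab", "a"]

emit factor 1: 'c' (i=0, period=1)
emit factor 2: 'abbcc' (i=1, period=5)
emit factor 3: 'abb' (i=6, period=3)
emit factor 4: 'ab' (i=9, period=2)
emit factor 5: 'a' (i=11, period=1)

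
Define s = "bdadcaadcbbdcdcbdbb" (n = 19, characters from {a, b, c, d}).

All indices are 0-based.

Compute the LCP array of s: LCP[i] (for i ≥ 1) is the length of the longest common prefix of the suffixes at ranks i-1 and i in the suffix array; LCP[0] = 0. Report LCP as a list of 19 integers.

rank→(start, suffix):
  0 → (5, 'aadcbbdcdcbdbb')
  1 → (2, 'adcaadcbbdcdcbdbb')
  2 → (6, 'adcbbdcdcbdbb')
  3 → (18, 'b')
  4 → (17, 'bb')
  5 → (9, 'bbdcdcbdbb')
  6 → (0, 'bdadcaadcbbdcdcbdbb')
  7 → (15, 'bdbb')
  8 → (10, 'bdcdcbdbb')
  9 → (4, 'caadcbbdcdcbdbb')
  10 → (8, 'cbbdcdcbdbb')
  11 → (14, 'cbdbb')
  12 → (12, 'cdcbdbb')
  13 → (1, 'dadcaadcbbdcdcbdbb')
  14 → (16, 'dbb')
  15 → (3, 'dcaadcbbdcdcbdbb')
  16 → (7, 'dcbbdcdcbdbb')
  17 → (13, 'dcbdbb')
  18 → (11, 'dcdcbdbb')

SA = [5, 2, 6, 18, 17, 9, 0, 15, 10, 4, 8, 14, 12, 1, 16, 3, 7, 13, 11]
rank  pair      lcp
   1  s[5:],s[2:]  1  'a'
   2  s[2:],s[6:]  3  'adc'
   3  s[6:],s[18:]  0  ''
   4  s[18:],s[17:]  1  'b'
   5  s[17:],s[9:]  2  'bb'
   6  s[9:],s[0:]  1  'b'
   7  s[0:],s[15:]  2  'bd'
   8  s[15:],s[10:]  2  'bd'
   9  s[10:],s[4:]  0  ''
  10  s[4:],s[8:]  1  'c'
  11  s[8:],s[14:]  2  'cb'
  12  s[14:],s[12:]  1  'c'
  13  s[12:],s[1:]  0  ''
  14  s[1:],s[16:]  1  'd'
  15  s[16:],s[3:]  1  'd'
  16  s[3:],s[7:]  2  'dc'
  17  s[7:],s[13:]  3  'dcb'
  18  s[13:],s[11:]  2  'dc'

[0, 1, 3, 0, 1, 2, 1, 2, 2, 0, 1, 2, 1, 0, 1, 1, 2, 3, 2]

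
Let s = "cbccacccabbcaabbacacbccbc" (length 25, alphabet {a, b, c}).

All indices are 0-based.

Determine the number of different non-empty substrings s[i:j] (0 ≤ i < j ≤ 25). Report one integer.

sorted suffixes:
  #0 SA[0]=12  'aabbacacbccbc'
  #1 SA[1]=13  'abbacacbccbc'
  #2 SA[2]=8  'abbcaabbacacbccbc'
  #3 SA[3]=16  'acacbccbc'
  #4 SA[4]=18  'acbccbc'
  #5 SA[5]=4  'acccabbcaabbacacbccbc'
  #6 SA[6]=15  'bacacbccbc'
  #7 SA[7]=14  'bbacacbccbc'
  #8 SA[8]=9  'bbcaabbacacbccbc'
  #9 SA[9]=23  'bc'
  #10 SA[10]=10  'bcaabbacacbccbc'
  #11 SA[11]=1  'bccacccabbcaabbacacbccbc'
  #12 SA[12]=20  'bccbc'
  #13 SA[13]=24  'c'
  #14 SA[14]=11  'caabbacacbccbc'
  #15 SA[15]=7  'cabbcaabbacacbccbc'
  #16 SA[16]=17  'cacbccbc'
  #17 SA[17]=3  'cacccabbcaabbacacbccbc'
  #18 SA[18]=22  'cbc'
  #19 SA[19]=0  'cbccacccabbcaabbacacbccbc'
  #20 SA[20]=19  'cbccbc'
  #21 SA[21]=6  'ccabbcaabbacacbccbc'
  #22 SA[22]=2  'ccacccabbcaabbacacbccbc'
  #23 SA[23]=21  'ccbc'
  #24 SA[24]=5  'cccabbcaabbacacbccbc'

SA = [12, 13, 8, 16, 18, 4, 15, 14, 9, 23, 10, 1, 20, 24, 11, 7, 17, 3, 22, 0, 19, 6, 2, 21, 5]
i: (SA[i-1],SA[i]) lcp shared
  1: (12,13) 1 'a'
  2: (13,8) 3 'abb'
  3: (8,16) 1 'a'
  4: (16,18) 2 'ac'
  5: (18,4) 2 'ac'
  6: (4,15) 0 ''
  7: (15,14) 1 'b'
  8: (14,9) 2 'bb'
  9: (9,23) 1 'b'
  10: (23,10) 2 'bc'
  11: (10,1) 2 'bc'
  12: (1,20) 3 'bcc'
  13: (20,24) 0 ''
  14: (24,11) 1 'c'
  15: (11,7) 2 'ca'
  16: (7,17) 2 'ca'
  17: (17,3) 3 'cac'
  18: (3,22) 1 'c'
  19: (22,0) 3 'cbc'
  20: (0,19) 4 'cbcc'
  21: (19,6) 1 'c'
  22: (6,2) 3 'cca'
  23: (2,21) 2 'cc'
  24: (21,5) 2 'cc'

n(n+1)/2 = 25·26/2 = 325
Σ LCP = 0 + 1 + 3 + 1 + 2 + 2 + 0 + 1 + 2 + 1 + 2 + 2 + 3 + 0 + 1 + 2 + 2 + 3 + 1 + 3 + 4 + 1 + 3 + 2 + 2 = 44
distinct = 325 − 44 = 281

281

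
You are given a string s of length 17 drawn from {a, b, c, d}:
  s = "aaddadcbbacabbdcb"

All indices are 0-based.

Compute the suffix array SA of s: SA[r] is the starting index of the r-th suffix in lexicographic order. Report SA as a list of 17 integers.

rank→(start, suffix):
  0 → (0, 'aaddadcbbacabbdcb')
  1 → (11, 'abbdcb')
  2 → (9, 'acabbdcb')
  3 → (4, 'adcbbacabbdcb')
  4 → (1, 'addadcbbacabbdcb')
  5 → (16, 'b')
  6 → (8, 'bacabbdcb')
  7 → (7, 'bbacabbdcb')
  8 → (12, 'bbdcb')
  9 → (13, 'bdcb')
  10 → (10, 'cabbdcb')
  11 → (15, 'cb')
  12 → (6, 'cbbacabbdcb')
  13 → (3, 'dadcbbacabbdcb')
  14 → (14, 'dcb')
  15 → (5, 'dcbbacabbdcb')
  16 → (2, 'ddadcbbacabbdcb')

[0, 11, 9, 4, 1, 16, 8, 7, 12, 13, 10, 15, 6, 3, 14, 5, 2]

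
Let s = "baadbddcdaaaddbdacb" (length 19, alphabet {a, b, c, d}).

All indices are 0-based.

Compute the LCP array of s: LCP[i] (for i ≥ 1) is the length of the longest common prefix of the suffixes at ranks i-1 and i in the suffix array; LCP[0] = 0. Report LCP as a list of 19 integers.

rank→(start, suffix):
  0 → (9, 'aaaddbdacb')
  1 → (1, 'aadbddcdaaaddbdacb')
  2 → (10, 'aaddbdacb')
  3 → (16, 'acb')
  4 → (2, 'adbddcdaaaddbdacb')
  5 → (11, 'addbdacb')
  6 → (18, 'b')
  7 → (0, 'baadbddcdaaaddbdacb')
  8 → (14, 'bdacb')
  9 → (4, 'bddcdaaaddbdacb')
  10 → (17, 'cb')
  11 → (7, 'cdaaaddbdacb')
  12 → (8, 'daaaddbdacb')
  13 → (15, 'dacb')
  14 → (13, 'dbdacb')
  15 → (3, 'dbddcdaaaddbdacb')
  16 → (6, 'dcdaaaddbdacb')
  17 → (12, 'ddbdacb')
  18 → (5, 'ddcdaaaddbdacb')

SA = [9, 1, 10, 16, 2, 11, 18, 0, 14, 4, 17, 7, 8, 15, 13, 3, 6, 12, 5]
rank  pair      lcp
   1  s[9:],s[1:]  2  'aa'
   2  s[1:],s[10:]  3  'aad'
   3  s[10:],s[16:]  1  'a'
   4  s[16:],s[2:]  1  'a'
   5  s[2:],s[11:]  2  'ad'
   6  s[11:],s[18:]  0  ''
   7  s[18:],s[0:]  1  'b'
   8  s[0:],s[14:]  1  'b'
   9  s[14:],s[4:]  2  'bd'
  10  s[4:],s[17:]  0  ''
  11  s[17:],s[7:]  1  'c'
  12  s[7:],s[8:]  0  ''
  13  s[8:],s[15:]  2  'da'
  14  s[15:],s[13:]  1  'd'
  15  s[13:],s[3:]  3  'dbd'
  16  s[3:],s[6:]  1  'd'
  17  s[6:],s[12:]  1  'd'
  18  s[12:],s[5:]  2  'dd'

[0, 2, 3, 1, 1, 2, 0, 1, 1, 2, 0, 1, 0, 2, 1, 3, 1, 1, 2]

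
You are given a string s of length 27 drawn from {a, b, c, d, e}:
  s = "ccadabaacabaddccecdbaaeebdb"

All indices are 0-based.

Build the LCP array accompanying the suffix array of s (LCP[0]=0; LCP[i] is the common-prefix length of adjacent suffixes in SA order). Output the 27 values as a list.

rank→(start, suffix):
  0 → (6, 'aacabaddccecdbaaeebdb')
  1 → (20, 'aaeebdb')
  2 → (4, 'abaacabaddccecdbaaeebdb')
  3 → (9, 'abaddccecdbaaeebdb')
  4 → (7, 'acabaddccecdbaaeebdb')
  5 → (2, 'adabaacabaddccecdbaaeebdb')
  6 → (11, 'addccecdbaaeebdb')
  7 → (21, 'aeebdb')
  8 → (26, 'b')
  9 → (5, 'baacabaddccecdbaaeebdb')
  10 → (19, 'baaeebdb')
  11 → (10, 'baddccecdbaaeebdb')
  12 → (24, 'bdb')
  13 → (8, 'cabaddccecdbaaeebdb')
  14 → (1, 'cadabaacabaddccecdbaaeebdb')
  15 → (0, 'ccadabaacabaddccecdbaaeebdb')
  16 → (14, 'ccecdbaaeebdb')
  17 → (17, 'cdbaaeebdb')
  18 → (15, 'cecdbaaeebdb')
  19 → (3, 'dabaacabaddccecdbaaeebdb')
  20 → (25, 'db')
  21 → (18, 'dbaaeebdb')
  22 → (13, 'dccecdbaaeebdb')
  23 → (12, 'ddccecdbaaeebdb')
  24 → (23, 'ebdb')
  25 → (16, 'ecdbaaeebdb')
  26 → (22, 'eebdb')

SA = [6, 20, 4, 9, 7, 2, 11, 21, 26, 5, 19, 10, 24, 8, 1, 0, 14, 17, 15, 3, 25, 18, 13, 12, 23, 16, 22]
[i] adj suffixes → lcp
  [1] 6/20 → 2 ('aa')
  [2] 20/4 → 1 ('a')
  [3] 4/9 → 3 ('aba')
  [4] 9/7 → 1 ('a')
  [5] 7/2 → 1 ('a')
  [6] 2/11 → 2 ('ad')
  [7] 11/21 → 1 ('a')
  [8] 21/26 → 0 ('')
  [9] 26/5 → 1 ('b')
  [10] 5/19 → 3 ('baa')
  [11] 19/10 → 2 ('ba')
  [12] 10/24 → 1 ('b')
  [13] 24/8 → 0 ('')
  [14] 8/1 → 2 ('ca')
  [15] 1/0 → 1 ('c')
  [16] 0/14 → 2 ('cc')
  [17] 14/17 → 1 ('c')
  [18] 17/15 → 1 ('c')
  [19] 15/3 → 0 ('')
  [20] 3/25 → 1 ('d')
  [21] 25/18 → 2 ('db')
  [22] 18/13 → 1 ('d')
  [23] 13/12 → 1 ('d')
  [24] 12/23 → 0 ('')
  [25] 23/16 → 1 ('e')
  [26] 16/22 → 1 ('e')

[0, 2, 1, 3, 1, 1, 2, 1, 0, 1, 3, 2, 1, 0, 2, 1, 2, 1, 1, 0, 1, 2, 1, 1, 0, 1, 1]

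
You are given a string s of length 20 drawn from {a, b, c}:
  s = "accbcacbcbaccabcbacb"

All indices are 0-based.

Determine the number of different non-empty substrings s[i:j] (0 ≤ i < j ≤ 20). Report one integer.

172

rank | idx | suffix
   0 |  13 | abcbacb
   1 |  17 | acb
   2 |   5 | acbcbaccabcbacb
   3 |  10 | accabcbacb
   4 |   0 | accbcacbcbaccabcbacb
   5 |  19 | b
   6 |  16 | bacb
   7 |   9 | baccabcbacb
   8 |   3 | bcacbcbaccabcbacb
   9 |  14 | bcbacb
  10 |   7 | bcbaccabcbacb
  11 |  12 | cabcbacb
  12 |   4 | cacbcbaccabcbacb
  13 |  18 | cb
  14 |  15 | cbacb
  15 |   8 | cbaccabcbacb
  16 |   2 | cbcacbcbaccabcbacb
  17 |   6 | cbcbaccabcbacb
  18 |  11 | ccabcbacb
  19 |   1 | ccbcacbcbaccabcbacb

SA = [13, 17, 5, 10, 0, 19, 16, 9, 3, 14, 7, 12, 4, 18, 15, 8, 2, 6, 11, 1]
i: (SA[i-1],SA[i]) lcp shared
  1: (13,17) 1 'a'
  2: (17,5) 3 'acb'
  3: (5,10) 2 'ac'
  4: (10,0) 3 'acc'
  5: (0,19) 0 ''
  6: (19,16) 1 'b'
  7: (16,9) 3 'bac'
  8: (9,3) 1 'b'
  9: (3,14) 2 'bc'
  10: (14,7) 5 'bcbac'
  11: (7,12) 0 ''
  12: (12,4) 2 'ca'
  13: (4,18) 1 'c'
  14: (18,15) 2 'cb'
  15: (15,8) 4 'cbac'
  16: (8,2) 2 'cb'
  17: (2,6) 3 'cbc'
  18: (6,11) 1 'c'
  19: (11,1) 2 'cc'

n(n+1)/2 = 20·21/2 = 210
Σ LCP = 0 + 1 + 3 + 2 + 3 + 0 + 1 + 3 + 1 + 2 + 5 + 0 + 2 + 1 + 2 + 4 + 2 + 3 + 1 + 2 = 38
distinct = 210 − 38 = 172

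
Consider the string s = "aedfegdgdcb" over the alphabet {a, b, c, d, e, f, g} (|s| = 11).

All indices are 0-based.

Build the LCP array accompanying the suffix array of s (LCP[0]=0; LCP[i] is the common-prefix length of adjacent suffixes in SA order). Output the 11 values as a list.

rank | idx | suffix
   0 |   0 | aedfegdgdcb
   1 |  10 | b
   2 |   9 | cb
   3 |   8 | dcb
   4 |   2 | dfegdgdcb
   5 |   6 | dgdcb
   6 |   1 | edfegdgdcb
   7 |   4 | egdgdcb
   8 |   3 | fegdgdcb
   9 |   7 | gdcb
  10 |   5 | gdgdcb

SA = [0, 10, 9, 8, 2, 6, 1, 4, 3, 7, 5]
rank  pair      lcp
   1  s[0:],s[10:]  0  ''
   2  s[10:],s[9:]  0  ''
   3  s[9:],s[8:]  0  ''
   4  s[8:],s[2:]  1  'd'
   5  s[2:],s[6:]  1  'd'
   6  s[6:],s[1:]  0  ''
   7  s[1:],s[4:]  1  'e'
   8  s[4:],s[3:]  0  ''
   9  s[3:],s[7:]  0  ''
  10  s[7:],s[5:]  2  'gd'

[0, 0, 0, 0, 1, 1, 0, 1, 0, 0, 2]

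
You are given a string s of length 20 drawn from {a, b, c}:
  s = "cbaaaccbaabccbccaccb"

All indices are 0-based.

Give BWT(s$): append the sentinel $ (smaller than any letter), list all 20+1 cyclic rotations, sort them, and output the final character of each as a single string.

bbbaacaccccacc$ccbaab

rank  rotation               last
    0  $cbaaaccbaabccbccaccb  b
    1  aaaccbaabccbccaccb$cb  b
    2  aabccbccaccb$cbaaaccb  b
    3  aaccbaabccbccaccb$cba  a
    4  abccbccaccb$cbaaaccba  a
    5  accb$cbaaaccbaabccbcc  c
    6  accbaabccbccaccb$cbaa  a
    7  b$cbaaaccbaabccbccacc  c
    8  baaaccbaabccbccaccb$c  c
    9  baabccbccaccb$cbaaacc  c
   10  bccaccb$cbaaaccbaabcc  c
   11  bccbccaccb$cbaaaccbaa  a
   12  caccb$cbaaaccbaabccbc  c
   13  cb$cbaaaccbaabccbccac  c
   14  cbaaaccbaabccbccaccb$  $
   15  cbaabccbccaccb$cbaaac  c
   16  cbccaccb$cbaaaccbaabc  c
   17  ccaccb$cbaaaccbaabccb  b
   18  ccb$cbaaaccbaabccbcca  a
   19  ccbaabccbccaccb$cbaaa  a
   20  ccbccaccb$cbaaaccbaab  b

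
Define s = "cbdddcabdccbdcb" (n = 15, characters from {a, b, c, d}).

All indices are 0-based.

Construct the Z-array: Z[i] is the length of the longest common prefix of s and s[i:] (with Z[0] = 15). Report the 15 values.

[15, 0, 0, 0, 0, 1, 0, 0, 0, 1, 3, 0, 0, 2, 0]

Z[0]=15
i=1: i≥r, start 0; Z[1]=0
i=2: i≥r, start 0; Z[2]=0
i=3: i≥r, start 0; Z[3]=0
i=4: i≥r, start 0; Z[4]=0
i=5: i≥r, start 0; Z[5]=1 extend→box=[5,6)
i=6: i≥r, start 0; Z[6]=0
i=7: i≥r, start 0; Z[7]=0
i=8: i≥r, start 0; Z[8]=0
i=9: i≥r, start 0; Z[9]=1 extend→box=[9,10)
i=10: i≥r, start 0; Z[10]=3 extend→box=[10,13)
i=11: min(r-i=2, Z[1]=0)=0; Z[11]=0
i=12: min(r-i=1, Z[2]=0)=0; Z[12]=0
i=13: i≥r, start 0; Z[13]=2 extend→box=[13,15)
i=14: min(r-i=1, Z[1]=0)=0; Z[14]=0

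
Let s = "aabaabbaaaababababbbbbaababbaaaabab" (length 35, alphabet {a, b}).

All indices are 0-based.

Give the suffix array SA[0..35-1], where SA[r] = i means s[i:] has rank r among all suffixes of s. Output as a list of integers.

[28, 7, 29, 8, 0, 30, 9, 22, 3, 33, 1, 31, 10, 12, 23, 14, 25, 4, 16, 34, 27, 6, 21, 2, 32, 11, 13, 24, 15, 26, 5, 20, 19, 18, 17]

sorted suffixes:
  #0 SA[0]=28  'aaaabab'
  #1 SA[1]=7  'aaaababababbbbbaababbaaaabab'
  #2 SA[2]=29  'aaabab'
  #3 SA[3]=8  'aaababababbbbbaababbaaaabab'
  #4 SA[4]=0  'aabaabbaaaababababbbbbaababbaaaabab'
  #5 SA[5]=30  'aabab'
  #6 SA[6]=9  'aababababbbbbaababbaaaabab'
  #7 SA[7]=22  'aababbaaaabab'
  #8 SA[8]=3  'aabbaaaababababbbbbaababbaaaabab'
  #9 SA[9]=33  'ab'
  #10 SA[10]=1  'abaabbaaaababababbbbbaababbaaaabab'
  #11 SA[11]=31  'abab'
  #12 SA[12]=10  'ababababbbbbaababbaaaabab'
  #13 SA[13]=12  'abababbbbbaababbaaaabab'
  #14 SA[14]=23  'ababbaaaabab'
  #15 SA[15]=14  'ababbbbbaababbaaaabab'
  #16 SA[16]=25  'abbaaaabab'
  #17 SA[17]=4  'abbaaaababababbbbbaababbaaaabab'
  #18 SA[18]=16  'abbbbbaababbaaaabab'
  #19 SA[19]=34  'b'
  #20 SA[20]=27  'baaaabab'
  #21 SA[21]=6  'baaaababababbbbbaababbaaaabab'
  #22 SA[22]=21  'baababbaaaabab'
  #23 SA[23]=2  'baabbaaaababababbbbbaababbaaaabab'
  #24 SA[24]=32  'bab'
  #25 SA[25]=11  'babababbbbbaababbaaaabab'
  #26 SA[26]=13  'bababbbbbaababbaaaabab'
  #27 SA[27]=24  'babbaaaabab'
  #28 SA[28]=15  'babbbbbaababbaaaabab'
  #29 SA[29]=26  'bbaaaabab'
  #30 SA[30]=5  'bbaaaababababbbbbaababbaaaabab'
  #31 SA[31]=20  'bbaababbaaaabab'
  #32 SA[32]=19  'bbbaababbaaaabab'
  #33 SA[33]=18  'bbbbaababbaaaabab'
  #34 SA[34]=17  'bbbbbaababbaaaabab'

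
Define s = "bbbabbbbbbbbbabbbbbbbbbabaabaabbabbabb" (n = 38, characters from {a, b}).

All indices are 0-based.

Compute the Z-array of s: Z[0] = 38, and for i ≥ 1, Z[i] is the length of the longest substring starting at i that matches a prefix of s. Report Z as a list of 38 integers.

Z[0]=38
i=1: fresh scan; Z[1]=2 scan→box=[1,3)
i=2: min(r-i=1, Z[1]=2)=1; Z[2]=1
i=3: fresh scan; Z[3]=0
i=4: fresh scan; Z[4]=3 scan→box=[4,7)
i=5: min(r-i=2, Z[1]=2)=2; Z[5]=3 scan→box=[5,8)
i=6: min(r-i=2, Z[1]=2)=2; Z[6]=3 scan→box=[6,9)
i=7: min(r-i=2, Z[1]=2)=2; Z[7]=3 scan→box=[7,10)
i=8: min(r-i=2, Z[1]=2)=2; Z[8]=3 scan→box=[8,11)
i=9: min(r-i=2, Z[1]=2)=2; Z[9]=3 scan→box=[9,12)
i=10: min(r-i=2, Z[1]=2)=2; Z[10]=15 scan→box=[10,25)
i=11: min(r-i=14, Z[1]=2)=2; Z[11]=2
i=12: min(r-i=13, Z[2]=1)=1; Z[12]=1
i=13: min(r-i=12, Z[3]=0)=0; Z[13]=0
i=14: min(r-i=11, Z[4]=3)=3; Z[14]=3
i=15: min(r-i=10, Z[5]=3)=3; Z[15]=3
i=16: min(r-i=9, Z[6]=3)=3; Z[16]=3
i=17: min(r-i=8, Z[7]=3)=3; Z[17]=3
i=18: min(r-i=7, Z[8]=3)=3; Z[18]=3
i=19: min(r-i=6, Z[9]=3)=3; Z[19]=3
i=20: min(r-i=5, Z[10]=15)=5; Z[20]=5
i=21: min(r-i=4, Z[11]=2)=2; Z[21]=2
i=22: min(r-i=3, Z[12]=1)=1; Z[22]=1
i=23: min(r-i=2, Z[13]=0)=0; Z[23]=0
i=24: min(r-i=1, Z[14]=3)=1; Z[24]=1
i=25: fresh scan; Z[25]=0
i=26: fresh scan; Z[26]=0
i=27: fresh scan; Z[27]=1 scan→box=[27,28)
i=28: fresh scan; Z[28]=0
i=29: fresh scan; Z[29]=0
i=30: fresh scan; Z[30]=2 scan→box=[30,32)
i=31: min(r-i=1, Z[1]=2)=1; Z[31]=1
i=32: fresh scan; Z[32]=0
i=33: fresh scan; Z[33]=2 scan→box=[33,35)
i=34: min(r-i=1, Z[1]=2)=1; Z[34]=1
i=35: fresh scan; Z[35]=0
i=36: fresh scan; Z[36]=2 scan→box=[36,38)
i=37: min(r-i=1, Z[1]=2)=1; Z[37]=1

[38, 2, 1, 0, 3, 3, 3, 3, 3, 3, 15, 2, 1, 0, 3, 3, 3, 3, 3, 3, 5, 2, 1, 0, 1, 0, 0, 1, 0, 0, 2, 1, 0, 2, 1, 0, 2, 1]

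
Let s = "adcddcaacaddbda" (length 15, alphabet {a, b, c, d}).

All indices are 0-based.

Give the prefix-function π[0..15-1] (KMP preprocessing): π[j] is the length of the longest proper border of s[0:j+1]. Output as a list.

π[0] = 0
j=1 s[j]='d': π[1]=0 (border '')
j=2 s[j]='c': π[2]=0 (border '')
j=3 s[j]='d': π[3]=0 (border '')
j=4 s[j]='d': π[4]=0 (border '')
j=5 s[j]='c': π[5]=0 (border '')
j=6 s[j]='a': π[6]=1 (border 'a')
j=7 s[j]='a': k: 1→0; π[7]=1 (border 'a')
j=8 s[j]='c': k: 1→0; π[8]=0 (border '')
j=9 s[j]='a': π[9]=1 (border 'a')
j=10 s[j]='d': π[10]=2 (border 'ad')
j=11 s[j]='d': k: 2→0; π[11]=0 (border '')
j=12 s[j]='b': π[12]=0 (border '')
j=13 s[j]='d': π[13]=0 (border '')
j=14 s[j]='a': π[14]=1 (border 'a')

[0, 0, 0, 0, 0, 0, 1, 1, 0, 1, 2, 0, 0, 0, 1]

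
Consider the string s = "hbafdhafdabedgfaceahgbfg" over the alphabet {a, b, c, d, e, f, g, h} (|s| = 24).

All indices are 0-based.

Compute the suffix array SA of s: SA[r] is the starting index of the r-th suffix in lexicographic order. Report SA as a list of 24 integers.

rank | idx | suffix
   0 |   9 | abedgfaceahgbfg
   1 |  15 | aceahgbfg
   2 |   6 | afdabedgfaceahgbfg
   3 |   2 | afdhafdabedgfaceahgbfg
   4 |  18 | ahgbfg
   5 |   1 | bafdhafdabedgfaceahgbfg
   6 |  10 | bedgfaceahgbfg
   7 |  21 | bfg
   8 |  16 | ceahgbfg
   9 |   8 | dabedgfaceahgbfg
  10 |  12 | dgfaceahgbfg
  11 |   4 | dhafdabedgfaceahgbfg
  12 |  17 | eahgbfg
  13 |  11 | edgfaceahgbfg
  14 |  14 | faceahgbfg
  15 |   7 | fdabedgfaceahgbfg
  16 |   3 | fdhafdabedgfaceahgbfg
  17 |  22 | fg
  18 |  23 | g
  19 |  20 | gbfg
  20 |  13 | gfaceahgbfg
  21 |   5 | hafdabedgfaceahgbfg
  22 |   0 | hbafdhafdabedgfaceahgbfg
  23 |  19 | hgbfg

[9, 15, 6, 2, 18, 1, 10, 21, 16, 8, 12, 4, 17, 11, 14, 7, 3, 22, 23, 20, 13, 5, 0, 19]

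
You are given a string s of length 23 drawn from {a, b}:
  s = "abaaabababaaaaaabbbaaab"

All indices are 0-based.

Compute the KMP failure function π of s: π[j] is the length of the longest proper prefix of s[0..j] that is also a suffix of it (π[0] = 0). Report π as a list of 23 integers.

[0, 0, 1, 1, 1, 2, 3, 2, 3, 2, 3, 4, 5, 1, 1, 1, 2, 0, 0, 1, 1, 1, 2]

π[0] = 0
j=1 s[j]='b': π[1]=0 (border '')
j=2 s[j]='a': π[2]=1 (border 'a')
j=3 s[j]='a': k: 1→0; π[3]=1 (border 'a')
j=4 s[j]='a': k: 1→0; π[4]=1 (border 'a')
j=5 s[j]='b': π[5]=2 (border 'ab')
j=6 s[j]='a': π[6]=3 (border 'aba')
j=7 s[j]='b': k: 3→1; π[7]=2 (border 'ab')
j=8 s[j]='a': π[8]=3 (border 'aba')
j=9 s[j]='b': k: 3→1; π[9]=2 (border 'ab')
j=10 s[j]='a': π[10]=3 (border 'aba')
j=11 s[j]='a': π[11]=4 (border 'abaa')
j=12 s[j]='a': π[12]=5 (border 'abaaa')
j=13 s[j]='a': k: 5→1→0; π[13]=1 (border 'a')
j=14 s[j]='a': k: 1→0; π[14]=1 (border 'a')
j=15 s[j]='a': k: 1→0; π[15]=1 (border 'a')
j=16 s[j]='b': π[16]=2 (border 'ab')
j=17 s[j]='b': k: 2→0; π[17]=0 (border '')
j=18 s[j]='b': π[18]=0 (border '')
j=19 s[j]='a': π[19]=1 (border 'a')
j=20 s[j]='a': k: 1→0; π[20]=1 (border 'a')
j=21 s[j]='a': k: 1→0; π[21]=1 (border 'a')
j=22 s[j]='b': π[22]=2 (border 'ab')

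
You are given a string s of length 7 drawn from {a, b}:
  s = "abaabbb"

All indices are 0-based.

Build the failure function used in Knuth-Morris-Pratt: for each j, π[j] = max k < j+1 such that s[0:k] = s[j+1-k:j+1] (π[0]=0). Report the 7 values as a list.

π[0] = 0
j=1 s[j]='b': π[1]=0 (border '')
j=2 s[j]='a': π[2]=1 (border 'a')
j=3 s[j]='a': k: 1→0; π[3]=1 (border 'a')
j=4 s[j]='b': π[4]=2 (border 'ab')
j=5 s[j]='b': k: 2→0; π[5]=0 (border '')
j=6 s[j]='b': π[6]=0 (border '')

[0, 0, 1, 1, 2, 0, 0]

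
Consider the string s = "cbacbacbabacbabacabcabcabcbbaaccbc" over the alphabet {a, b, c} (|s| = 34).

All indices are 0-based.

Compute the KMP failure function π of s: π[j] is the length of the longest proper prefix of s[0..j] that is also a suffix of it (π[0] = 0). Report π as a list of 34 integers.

[0, 0, 0, 1, 2, 3, 4, 5, 6, 0, 0, 1, 2, 3, 0, 0, 1, 0, 0, 1, 0, 0, 1, 0, 0, 1, 2, 0, 0, 0, 1, 1, 2, 1]

π[0] = 0
j=1 s[j]='b': π[1]=0 (border '')
j=2 s[j]='a': π[2]=0 (border '')
j=3 s[j]='c': π[3]=1 (border 'c')
j=4 s[j]='b': π[4]=2 (border 'cb')
j=5 s[j]='a': π[5]=3 (border 'cba')
j=6 s[j]='c': π[6]=4 (border 'cbac')
j=7 s[j]='b': π[7]=5 (border 'cbacb')
j=8 s[j]='a': π[8]=6 (border 'cbacba')
j=9 s[j]='b': k: 6→3→0; π[9]=0 (border '')
j=10 s[j]='a': π[10]=0 (border '')
j=11 s[j]='c': π[11]=1 (border 'c')
j=12 s[j]='b': π[12]=2 (border 'cb')
j=13 s[j]='a': π[13]=3 (border 'cba')
j=14 s[j]='b': k: 3→0; π[14]=0 (border '')
j=15 s[j]='a': π[15]=0 (border '')
j=16 s[j]='c': π[16]=1 (border 'c')
j=17 s[j]='a': k: 1→0; π[17]=0 (border '')
j=18 s[j]='b': π[18]=0 (border '')
j=19 s[j]='c': π[19]=1 (border 'c')
j=20 s[j]='a': k: 1→0; π[20]=0 (border '')
j=21 s[j]='b': π[21]=0 (border '')
j=22 s[j]='c': π[22]=1 (border 'c')
j=23 s[j]='a': k: 1→0; π[23]=0 (border '')
j=24 s[j]='b': π[24]=0 (border '')
j=25 s[j]='c': π[25]=1 (border 'c')
j=26 s[j]='b': π[26]=2 (border 'cb')
j=27 s[j]='b': k: 2→0; π[27]=0 (border '')
j=28 s[j]='a': π[28]=0 (border '')
j=29 s[j]='a': π[29]=0 (border '')
j=30 s[j]='c': π[30]=1 (border 'c')
j=31 s[j]='c': k: 1→0; π[31]=1 (border 'c')
j=32 s[j]='b': π[32]=2 (border 'cb')
j=33 s[j]='c': k: 2→0; π[33]=1 (border 'c')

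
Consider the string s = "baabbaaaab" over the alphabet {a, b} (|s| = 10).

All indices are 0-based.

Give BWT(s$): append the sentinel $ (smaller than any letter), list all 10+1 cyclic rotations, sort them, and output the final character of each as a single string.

rank  rotation     last
    0  $baabbaaaab  b
    1  aaaab$baabb  b
    2  aaab$baabba  a
    3  aab$baabbaa  a
    4  aabbaaaab$b  b
    5  ab$baabbaaa  a
    6  abbaaaab$ba  a
    7  b$baabbaaaa  a
    8  baaaab$baab  b
    9  baabbaaaab$  $
   10  bbaaaab$baa  a

bbaabaaab$a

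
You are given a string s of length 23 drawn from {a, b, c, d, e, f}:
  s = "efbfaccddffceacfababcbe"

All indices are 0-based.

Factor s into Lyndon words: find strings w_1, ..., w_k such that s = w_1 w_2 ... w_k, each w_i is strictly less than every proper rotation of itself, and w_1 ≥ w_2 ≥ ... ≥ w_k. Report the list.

emit factor 1: 'ef' (i=0, period=2)
emit factor 2: 'bf' (i=2, period=2)
emit factor 3: 'accddffceacf' (i=4, period=12)
emit factor 4: 'ababcbe' (i=16, period=7)

["ef", "bf", "accddffceacf", "ababcbe"]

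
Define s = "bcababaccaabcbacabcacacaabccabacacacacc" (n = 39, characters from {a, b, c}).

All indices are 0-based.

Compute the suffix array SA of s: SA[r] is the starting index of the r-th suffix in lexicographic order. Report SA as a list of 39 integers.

[9, 23, 2, 28, 4, 16, 10, 24, 21, 14, 19, 30, 32, 34, 36, 6, 3, 13, 29, 5, 0, 17, 11, 25, 38, 8, 22, 1, 27, 15, 20, 18, 31, 33, 35, 12, 37, 7, 26]

rank | idx | suffix
   0 |   9 | aabcbacabcacacaabccabacacacacc
   1 |  23 | aabccabacacacacc
   2 |   2 | ababaccaabcbacabcacacaabccabacacacacc
   3 |  28 | abacacacacc
   4 |   4 | abaccaabcbacabcacacaabccabacacacacc
   5 |  16 | abcacacaabccabacacacacc
   6 |  10 | abcbacabcacacaabccabacacacacc
   7 |  24 | abccabacacacacc
   8 |  21 | acaabccabacacacacc
   9 |  14 | acabcacacaabccabacacacacc
  10 |  19 | acacaabccabacacacacc
  11 |  30 | acacacacc
  12 |  32 | acacacc
  13 |  34 | acacc
  14 |  36 | acc
  15 |   6 | accaabcbacabcacacaabccabacacacacc
  16 |   3 | babaccaabcbacabcacacaabccabacacacacc
  17 |  13 | bacabcacacaabccabacacacacc
  18 |  29 | bacacacacc
  19 |   5 | baccaabcbacabcacacaabccabacacacacc
  20 |   0 | bcababaccaabcbacabcacacaabccabacacacacc
  21 |  17 | bcacacaabccabacacacacc
  22 |  11 | bcbacabcacacaabccabacacacacc
  23 |  25 | bccabacacacacc
  24 |  38 | c
  25 |   8 | caabcbacabcacacaabccabacacacacc
  26 |  22 | caabccabacacacacc
  27 |   1 | cababaccaabcbacabcacacaabccabacacacacc
  28 |  27 | cabacacacacc
  29 |  15 | cabcacacaabccabacacacacc
  30 |  20 | cacaabccabacacacacc
  31 |  18 | cacacaabccabacacacacc
  32 |  31 | cacacacc
  33 |  33 | cacacc
  34 |  35 | cacc
  35 |  12 | cbacabcacacaabccabacacacacc
  36 |  37 | cc
  37 |   7 | ccaabcbacabcacacaabccabacacacacc
  38 |  26 | ccabacacacacc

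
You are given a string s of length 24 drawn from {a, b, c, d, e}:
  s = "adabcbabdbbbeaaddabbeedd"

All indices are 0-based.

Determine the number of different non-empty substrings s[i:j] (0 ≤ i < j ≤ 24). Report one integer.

271

rank→(start, suffix):
  0 → (13, 'aaddabbeedd')
  1 → (17, 'abbeedd')
  2 → (2, 'abcbabdbbbeaaddabbeedd')
  3 → (6, 'abdbbbeaaddabbeedd')
  4 → (0, 'adabcbabdbbbeaaddabbeedd')
  5 → (14, 'addabbeedd')
  6 → (5, 'babdbbbeaaddabbeedd')
  7 → (9, 'bbbeaaddabbeedd')
  8 → (10, 'bbeaaddabbeedd')
  9 → (18, 'bbeedd')
  10 → (3, 'bcbabdbbbeaaddabbeedd')
  11 → (7, 'bdbbbeaaddabbeedd')
  12 → (11, 'beaaddabbeedd')
  13 → (19, 'beedd')
  14 → (4, 'cbabdbbbeaaddabbeedd')
  15 → (23, 'd')
  16 → (16, 'dabbeedd')
  17 → (1, 'dabcbabdbbbeaaddabbeedd')
  18 → (8, 'dbbbeaaddabbeedd')
  19 → (22, 'dd')
  20 → (15, 'ddabbeedd')
  21 → (12, 'eaaddabbeedd')
  22 → (21, 'edd')
  23 → (20, 'eedd')

SA = [13, 17, 2, 6, 0, 14, 5, 9, 10, 18, 3, 7, 11, 19, 4, 23, 16, 1, 8, 22, 15, 12, 21, 20]
rank  pair      lcp
   1  s[13:],s[17:]  1  'a'
   2  s[17:],s[2:]  2  'ab'
   3  s[2:],s[6:]  2  'ab'
   4  s[6:],s[0:]  1  'a'
   5  s[0:],s[14:]  2  'ad'
   6  s[14:],s[5:]  0  ''
   7  s[5:],s[9:]  1  'b'
   8  s[9:],s[10:]  2  'bb'
   9  s[10:],s[18:]  3  'bbe'
  10  s[18:],s[3:]  1  'b'
  11  s[3:],s[7:]  1  'b'
  12  s[7:],s[11:]  1  'b'
  13  s[11:],s[19:]  2  'be'
  14  s[19:],s[4:]  0  ''
  15  s[4:],s[23:]  0  ''
  16  s[23:],s[16:]  1  'd'
  17  s[16:],s[1:]  3  'dab'
  18  s[1:],s[8:]  1  'd'
  19  s[8:],s[22:]  1  'd'
  20  s[22:],s[15:]  2  'dd'
  21  s[15:],s[12:]  0  ''
  22  s[12:],s[21:]  1  'e'
  23  s[21:],s[20:]  1  'e'

n(n+1)/2 = 24·25/2 = 300
Σ LCP = 0 + 1 + 2 + 2 + 1 + 2 + 0 + 1 + 2 + 3 + 1 + 1 + 1 + 2 + 0 + 0 + 1 + 3 + 1 + 1 + 2 + 0 + 1 + 1 = 29
distinct = 300 − 29 = 271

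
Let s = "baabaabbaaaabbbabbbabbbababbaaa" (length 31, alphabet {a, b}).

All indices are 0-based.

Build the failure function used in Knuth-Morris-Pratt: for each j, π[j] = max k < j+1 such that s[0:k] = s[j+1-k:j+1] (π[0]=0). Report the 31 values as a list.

[0, 0, 0, 1, 2, 3, 4, 1, 2, 3, 0, 0, 1, 1, 1, 2, 1, 1, 1, 2, 1, 1, 1, 2, 1, 2, 1, 1, 2, 3, 0]

π[0] = 0
j=1 s[j]='a': π[1]=0 (border '')
j=2 s[j]='a': π[2]=0 (border '')
j=3 s[j]='b': π[3]=1 (border 'b')
j=4 s[j]='a': π[4]=2 (border 'ba')
j=5 s[j]='a': π[5]=3 (border 'baa')
j=6 s[j]='b': π[6]=4 (border 'baab')
j=7 s[j]='b': k: 4→1→0; π[7]=1 (border 'b')
j=8 s[j]='a': π[8]=2 (border 'ba')
j=9 s[j]='a': π[9]=3 (border 'baa')
j=10 s[j]='a': k: 3→0; π[10]=0 (border '')
j=11 s[j]='a': π[11]=0 (border '')
j=12 s[j]='b': π[12]=1 (border 'b')
j=13 s[j]='b': k: 1→0; π[13]=1 (border 'b')
j=14 s[j]='b': k: 1→0; π[14]=1 (border 'b')
j=15 s[j]='a': π[15]=2 (border 'ba')
j=16 s[j]='b': k: 2→0; π[16]=1 (border 'b')
j=17 s[j]='b': k: 1→0; π[17]=1 (border 'b')
j=18 s[j]='b': k: 1→0; π[18]=1 (border 'b')
j=19 s[j]='a': π[19]=2 (border 'ba')
j=20 s[j]='b': k: 2→0; π[20]=1 (border 'b')
j=21 s[j]='b': k: 1→0; π[21]=1 (border 'b')
j=22 s[j]='b': k: 1→0; π[22]=1 (border 'b')
j=23 s[j]='a': π[23]=2 (border 'ba')
j=24 s[j]='b': k: 2→0; π[24]=1 (border 'b')
j=25 s[j]='a': π[25]=2 (border 'ba')
j=26 s[j]='b': k: 2→0; π[26]=1 (border 'b')
j=27 s[j]='b': k: 1→0; π[27]=1 (border 'b')
j=28 s[j]='a': π[28]=2 (border 'ba')
j=29 s[j]='a': π[29]=3 (border 'baa')
j=30 s[j]='a': k: 3→0; π[30]=0 (border '')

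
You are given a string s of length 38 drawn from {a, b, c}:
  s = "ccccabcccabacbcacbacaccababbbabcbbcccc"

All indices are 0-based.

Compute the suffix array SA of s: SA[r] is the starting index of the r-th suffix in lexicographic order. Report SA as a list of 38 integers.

[23, 9, 25, 29, 4, 18, 15, 11, 20, 24, 28, 17, 10, 27, 26, 32, 13, 30, 5, 33, 37, 22, 8, 3, 14, 19, 16, 31, 12, 36, 21, 7, 2, 35, 6, 1, 34, 0]

rank | idx | suffix
   0 |  23 | ababbbabcbbcccc
   1 |   9 | abacbcacbacaccababbbabcbbcccc
   2 |  25 | abbbabcbbcccc
   3 |  29 | abcbbcccc
   4 |   4 | abcccabacbcacbacaccababbbabcbbcccc
   5 |  18 | acaccababbbabcbbcccc
   6 |  15 | acbacaccababbbabcbbcccc
   7 |  11 | acbcacbacaccababbbabcbbcccc
   8 |  20 | accababbbabcbbcccc
   9 |  24 | babbbabcbbcccc
  10 |  28 | babcbbcccc
  11 |  17 | bacaccababbbabcbbcccc
  12 |  10 | bacbcacbacaccababbbabcbbcccc
  13 |  27 | bbabcbbcccc
  14 |  26 | bbbabcbbcccc
  15 |  32 | bbcccc
  16 |  13 | bcacbacaccababbbabcbbcccc
  17 |  30 | bcbbcccc
  18 |   5 | bcccabacbcacbacaccababbbabcbbcccc
  19 |  33 | bcccc
  20 |  37 | c
  21 |  22 | cababbbabcbbcccc
  22 |   8 | cabacbcacbacaccababbbabcbbcccc
  23 |   3 | cabcccabacbcacbacaccababbbabcbbcccc
  24 |  14 | cacbacaccababbbabcbbcccc
  25 |  19 | caccababbbabcbbcccc
  26 |  16 | cbacaccababbbabcbbcccc
  27 |  31 | cbbcccc
  28 |  12 | cbcacbacaccababbbabcbbcccc
  29 |  36 | cc
  30 |  21 | ccababbbabcbbcccc
  31 |   7 | ccabacbcacbacaccababbbabcbbcccc
  32 |   2 | ccabcccabacbcacbacaccababbbabcbbcccc
  33 |  35 | ccc
  34 |   6 | cccabacbcacbacaccababbbabcbbcccc
  35 |   1 | cccabcccabacbcacbacaccababbbabcbbcccc
  36 |  34 | cccc
  37 |   0 | ccccabcccabacbcacbacaccababbbabcbbcccc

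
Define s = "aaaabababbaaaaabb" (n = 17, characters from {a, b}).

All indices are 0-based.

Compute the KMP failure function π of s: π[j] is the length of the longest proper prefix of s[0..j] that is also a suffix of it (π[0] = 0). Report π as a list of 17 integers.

[0, 1, 2, 3, 0, 1, 0, 1, 0, 0, 1, 2, 3, 4, 4, 5, 0]

π[0] = 0
j=1 s[j]='a': π[1]=1 (border 'a')
j=2 s[j]='a': π[2]=2 (border 'aa')
j=3 s[j]='a': π[3]=3 (border 'aaa')
j=4 s[j]='b': k: 3→2→1→0; π[4]=0 (border '')
j=5 s[j]='a': π[5]=1 (border 'a')
j=6 s[j]='b': k: 1→0; π[6]=0 (border '')
j=7 s[j]='a': π[7]=1 (border 'a')
j=8 s[j]='b': k: 1→0; π[8]=0 (border '')
j=9 s[j]='b': π[9]=0 (border '')
j=10 s[j]='a': π[10]=1 (border 'a')
j=11 s[j]='a': π[11]=2 (border 'aa')
j=12 s[j]='a': π[12]=3 (border 'aaa')
j=13 s[j]='a': π[13]=4 (border 'aaaa')
j=14 s[j]='a': k: 4→3; π[14]=4 (border 'aaaa')
j=15 s[j]='b': π[15]=5 (border 'aaaab')
j=16 s[j]='b': k: 5→0; π[16]=0 (border '')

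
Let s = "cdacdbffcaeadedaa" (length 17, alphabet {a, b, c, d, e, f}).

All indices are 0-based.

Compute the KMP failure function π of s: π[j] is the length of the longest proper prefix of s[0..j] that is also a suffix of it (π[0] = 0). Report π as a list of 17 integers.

π[0] = 0
j=1 s[j]='d': π[1]=0 (border '')
j=2 s[j]='a': π[2]=0 (border '')
j=3 s[j]='c': π[3]=1 (border 'c')
j=4 s[j]='d': π[4]=2 (border 'cd')
j=5 s[j]='b': k: 2→0; π[5]=0 (border '')
j=6 s[j]='f': π[6]=0 (border '')
j=7 s[j]='f': π[7]=0 (border '')
j=8 s[j]='c': π[8]=1 (border 'c')
j=9 s[j]='a': k: 1→0; π[9]=0 (border '')
j=10 s[j]='e': π[10]=0 (border '')
j=11 s[j]='a': π[11]=0 (border '')
j=12 s[j]='d': π[12]=0 (border '')
j=13 s[j]='e': π[13]=0 (border '')
j=14 s[j]='d': π[14]=0 (border '')
j=15 s[j]='a': π[15]=0 (border '')
j=16 s[j]='a': π[16]=0 (border '')

[0, 0, 0, 1, 2, 0, 0, 0, 1, 0, 0, 0, 0, 0, 0, 0, 0]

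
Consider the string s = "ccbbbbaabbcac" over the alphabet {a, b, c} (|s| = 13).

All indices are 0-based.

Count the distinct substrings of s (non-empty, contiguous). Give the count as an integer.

sorted suffixes:
  #0 SA[0]=6  'aabbcac'
  #1 SA[1]=7  'abbcac'
  #2 SA[2]=11  'ac'
  #3 SA[3]=5  'baabbcac'
  #4 SA[4]=4  'bbaabbcac'
  #5 SA[5]=3  'bbbaabbcac'
  #6 SA[6]=2  'bbbbaabbcac'
  #7 SA[7]=8  'bbcac'
  #8 SA[8]=9  'bcac'
  #9 SA[9]=12  'c'
  #10 SA[10]=10  'cac'
  #11 SA[11]=1  'cbbbbaabbcac'
  #12 SA[12]=0  'ccbbbbaabbcac'

SA = [6, 7, 11, 5, 4, 3, 2, 8, 9, 12, 10, 1, 0]
[i] adj suffixes → lcp
  [1] 6/7 → 1 ('a')
  [2] 7/11 → 1 ('a')
  [3] 11/5 → 0 ('')
  [4] 5/4 → 1 ('b')
  [5] 4/3 → 2 ('bb')
  [6] 3/2 → 3 ('bbb')
  [7] 2/8 → 2 ('bb')
  [8] 8/9 → 1 ('b')
  [9] 9/12 → 0 ('')
  [10] 12/10 → 1 ('c')
  [11] 10/1 → 1 ('c')
  [12] 1/0 → 1 ('c')

n(n+1)/2 = 13·14/2 = 91
Σ LCP = 0 + 1 + 1 + 0 + 1 + 2 + 3 + 2 + 1 + 0 + 1 + 1 + 1 = 14
distinct = 91 − 14 = 77

77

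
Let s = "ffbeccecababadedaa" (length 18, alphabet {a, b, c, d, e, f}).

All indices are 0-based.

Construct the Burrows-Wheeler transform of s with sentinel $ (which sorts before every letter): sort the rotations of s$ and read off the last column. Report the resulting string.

rank  rotation             last
    0  $ffbeccecababadedaa  a
    1  a$ffbeccecababadeda  a
    2  aa$ffbeccecababaded  d
    3  ababadedaa$ffbeccec  c
    4  abadedaa$ffbeccecab  b
    5  adedaa$ffbeccecabab  b
    6  babadedaa$ffbecceca  a
    7  badedaa$ffbeccecaba  a
    8  beccecababadedaa$ff  f
    9  cababadedaa$ffbecce  e
   10  ccecababadedaa$ffbe  e
   11  cecababadedaa$ffbec  c
   12  daa$ffbeccecababade  e
   13  dedaa$ffbeccecababa  a
   14  ecababadedaa$ffbecc  c
   15  eccecababadedaa$ffb  b
   16  edaa$ffbeccecababad  d
   17  fbeccecababadedaa$f  f
   18  ffbeccecababadedaa$  $

aadcbbaafeeceacbdf$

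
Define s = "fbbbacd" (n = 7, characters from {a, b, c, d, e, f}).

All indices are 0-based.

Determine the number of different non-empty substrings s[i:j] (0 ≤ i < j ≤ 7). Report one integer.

25

rank→(start, suffix):
  0 → (4, 'acd')
  1 → (3, 'bacd')
  2 → (2, 'bbacd')
  3 → (1, 'bbbacd')
  4 → (5, 'cd')
  5 → (6, 'd')
  6 → (0, 'fbbbacd')

SA = [4, 3, 2, 1, 5, 6, 0]
i: (SA[i-1],SA[i]) lcp shared
  1: (4,3) 0 ''
  2: (3,2) 1 'b'
  3: (2,1) 2 'bb'
  4: (1,5) 0 ''
  5: (5,6) 0 ''
  6: (6,0) 0 ''

n(n+1)/2 = 7·8/2 = 28
Σ LCP = 0 + 0 + 1 + 2 + 0 + 0 + 0 = 3
distinct = 28 − 3 = 25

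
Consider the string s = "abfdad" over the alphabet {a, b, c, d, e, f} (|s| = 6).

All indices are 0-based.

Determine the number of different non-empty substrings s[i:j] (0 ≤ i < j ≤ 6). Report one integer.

19

rank→(start, suffix):
  0 → (0, 'abfdad')
  1 → (4, 'ad')
  2 → (1, 'bfdad')
  3 → (5, 'd')
  4 → (3, 'dad')
  5 → (2, 'fdad')

SA = [0, 4, 1, 5, 3, 2]
i: (SA[i-1],SA[i]) lcp shared
  1: (0,4) 1 'a'
  2: (4,1) 0 ''
  3: (1,5) 0 ''
  4: (5,3) 1 'd'
  5: (3,2) 0 ''

n(n+1)/2 = 6·7/2 = 21
Σ LCP = 0 + 1 + 0 + 0 + 1 + 0 = 2
distinct = 21 − 2 = 19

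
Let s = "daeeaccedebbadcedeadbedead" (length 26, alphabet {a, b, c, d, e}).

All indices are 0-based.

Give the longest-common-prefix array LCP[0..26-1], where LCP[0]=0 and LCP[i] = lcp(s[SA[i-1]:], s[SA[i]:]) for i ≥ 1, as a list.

rank | idx | suffix
   0 |   4 | accedebbadcedeadbedead
   1 |  24 | ad
   2 |  18 | adbedead
   3 |  12 | adcedeadbedead
   4 |   1 | aeeaccedebbadcedeadbedead
   5 |  11 | badcedeadbedead
   6 |  10 | bbadcedeadbedead
   7 |  20 | bedead
   8 |   5 | ccedebbadcedeadbedead
   9 |  14 | cedeadbedead
  10 |   6 | cedebbadcedeadbedead
  11 |  25 | d
  12 |   0 | daeeaccedebbadcedeadbedead
  13 |  19 | dbedead
  14 |  13 | dcedeadbedead
  15 |  22 | dead
  16 |  16 | deadbedead
  17 |   8 | debbadcedeadbedead
  18 |   3 | eaccedebbadcedeadbedead
  19 |  23 | ead
  20 |  17 | eadbedead
  21 |   9 | ebbadcedeadbedead
  22 |  21 | edead
  23 |  15 | edeadbedead
  24 |   7 | edebbadcedeadbedead
  25 |   2 | eeaccedebbadcedeadbedead

SA = [4, 24, 18, 12, 1, 11, 10, 20, 5, 14, 6, 25, 0, 19, 13, 22, 16, 8, 3, 23, 17, 9, 21, 15, 7, 2]
[i] adj suffixes → lcp
  [1] 4/24 → 1 ('a')
  [2] 24/18 → 2 ('ad')
  [3] 18/12 → 2 ('ad')
  [4] 12/1 → 1 ('a')
  [5] 1/11 → 0 ('')
  [6] 11/10 → 1 ('b')
  [7] 10/20 → 1 ('b')
  [8] 20/5 → 0 ('')
  [9] 5/14 → 1 ('c')
  [10] 14/6 → 4 ('cede')
  [11] 6/25 → 0 ('')
  [12] 25/0 → 1 ('d')
  [13] 0/19 → 1 ('d')
  [14] 19/13 → 1 ('d')
  [15] 13/22 → 1 ('d')
  [16] 22/16 → 4 ('dead')
  [17] 16/8 → 2 ('de')
  [18] 8/3 → 0 ('')
  [19] 3/23 → 2 ('ea')
  [20] 23/17 → 3 ('ead')
  [21] 17/9 → 1 ('e')
  [22] 9/21 → 1 ('e')
  [23] 21/15 → 5 ('edead')
  [24] 15/7 → 3 ('ede')
  [25] 7/2 → 1 ('e')

[0, 1, 2, 2, 1, 0, 1, 1, 0, 1, 4, 0, 1, 1, 1, 1, 4, 2, 0, 2, 3, 1, 1, 5, 3, 1]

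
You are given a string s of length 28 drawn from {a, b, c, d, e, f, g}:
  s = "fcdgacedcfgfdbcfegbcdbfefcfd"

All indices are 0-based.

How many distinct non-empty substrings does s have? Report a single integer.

377

rank | idx | suffix
   0 |   4 | acedcfgfdbcfegbcdbfefcfd
   1 |  18 | bcdbfefcfd
   2 |  13 | bcfegbcdbfefcfd
   3 |  21 | bfefcfd
   4 |  19 | cdbfefcfd
   5 |   1 | cdgacedcfgfdbcfegbcdbfefcfd
   6 |   5 | cedcfgfdbcfegbcdbfefcfd
   7 |  25 | cfd
   8 |  14 | cfegbcdbfefcfd
   9 |   8 | cfgfdbcfegbcdbfefcfd
  10 |  27 | d
  11 |  12 | dbcfegbcdbfefcfd
  12 |  20 | dbfefcfd
  13 |   7 | dcfgfdbcfegbcdbfefcfd
  14 |   2 | dgacedcfgfdbcfegbcdbfefcfd
  15 |   6 | edcfgfdbcfegbcdbfefcfd
  16 |  23 | efcfd
  17 |  16 | egbcdbfefcfd
  18 |   0 | fcdgacedcfgfdbcfegbcdbfefcfd
  19 |  24 | fcfd
  20 |  26 | fd
  21 |  11 | fdbcfegbcdbfefcfd
  22 |  22 | fefcfd
  23 |  15 | fegbcdbfefcfd
  24 |   9 | fgfdbcfegbcdbfefcfd
  25 |   3 | gacedcfgfdbcfegbcdbfefcfd
  26 |  17 | gbcdbfefcfd
  27 |  10 | gfdbcfegbcdbfefcfd

SA = [4, 18, 13, 21, 19, 1, 5, 25, 14, 8, 27, 12, 20, 7, 2, 6, 23, 16, 0, 24, 26, 11, 22, 15, 9, 3, 17, 10]
i: (SA[i-1],SA[i]) lcp shared
  1: (4,18) 0 ''
  2: (18,13) 2 'bc'
  3: (13,21) 1 'b'
  4: (21,19) 0 ''
  5: (19,1) 2 'cd'
  6: (1,5) 1 'c'
  7: (5,25) 1 'c'
  8: (25,14) 2 'cf'
  9: (14,8) 2 'cf'
  10: (8,27) 0 ''
  11: (27,12) 1 'd'
  12: (12,20) 2 'db'
  13: (20,7) 1 'd'
  14: (7,2) 1 'd'
  15: (2,6) 0 ''
  16: (6,23) 1 'e'
  17: (23,16) 1 'e'
  18: (16,0) 0 ''
  19: (0,24) 2 'fc'
  20: (24,26) 1 'f'
  21: (26,11) 2 'fd'
  22: (11,22) 1 'f'
  23: (22,15) 2 'fe'
  24: (15,9) 1 'f'
  25: (9,3) 0 ''
  26: (3,17) 1 'g'
  27: (17,10) 1 'g'

n(n+1)/2 = 28·29/2 = 406
Σ LCP = 0 + 0 + 2 + 1 + 0 + 2 + 1 + 1 + 2 + 2 + 0 + 1 + 2 + 1 + 1 + 0 + 1 + 1 + 0 + 2 + 1 + 2 + 1 + 2 + 1 + 0 + 1 + 1 = 29
distinct = 406 − 29 = 377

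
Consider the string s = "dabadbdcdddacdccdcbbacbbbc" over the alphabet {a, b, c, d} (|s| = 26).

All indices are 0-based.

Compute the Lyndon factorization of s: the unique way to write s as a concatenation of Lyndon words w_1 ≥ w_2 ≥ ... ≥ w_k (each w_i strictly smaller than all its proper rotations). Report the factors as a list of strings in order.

emit factor 1: 'd' (i=0, period=1)
emit factor 2: 'abadbdcdddacdccdcbbacbbbc' (i=1, period=25)

["d", "abadbdcdddacdccdcbbacbbbc"]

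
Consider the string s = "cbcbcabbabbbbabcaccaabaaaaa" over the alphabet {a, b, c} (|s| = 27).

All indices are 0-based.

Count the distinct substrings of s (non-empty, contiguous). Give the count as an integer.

327

sorted suffixes:
  #0 SA[0]=26  'a'
  #1 SA[1]=25  'aa'
  #2 SA[2]=24  'aaa'
  #3 SA[3]=23  'aaaa'
  #4 SA[4]=22  'aaaaa'
  #5 SA[5]=19  'aabaaaaa'
  #6 SA[6]=20  'abaaaaa'
  #7 SA[7]=5  'abbabbbbabcaccaabaaaaa'
  #8 SA[8]=8  'abbbbabcaccaabaaaaa'
  #9 SA[9]=13  'abcaccaabaaaaa'
  #10 SA[10]=16  'accaabaaaaa'
  #11 SA[11]=21  'baaaaa'
  #12 SA[12]=7  'babbbbabcaccaabaaaaa'
  #13 SA[13]=12  'babcaccaabaaaaa'
  #14 SA[14]=6  'bbabbbbabcaccaabaaaaa'
  #15 SA[15]=11  'bbabcaccaabaaaaa'
  #16 SA[16]=10  'bbbabcaccaabaaaaa'
  #17 SA[17]=9  'bbbbabcaccaabaaaaa'
  #18 SA[18]=3  'bcabbabbbbabcaccaabaaaaa'
  #19 SA[19]=14  'bcaccaabaaaaa'
  #20 SA[20]=1  'bcbcabbabbbbabcaccaabaaaaa'
  #21 SA[21]=18  'caabaaaaa'
  #22 SA[22]=4  'cabbabbbbabcaccaabaaaaa'
  #23 SA[23]=15  'caccaabaaaaa'
  #24 SA[24]=2  'cbcabbabbbbabcaccaabaaaaa'
  #25 SA[25]=0  'cbcbcabbabbbbabcaccaabaaaaa'
  #26 SA[26]=17  'ccaabaaaaa'

SA = [26, 25, 24, 23, 22, 19, 20, 5, 8, 13, 16, 21, 7, 12, 6, 11, 10, 9, 3, 14, 1, 18, 4, 15, 2, 0, 17]
[i] adj suffixes → lcp
  [1] 26/25 → 1 ('a')
  [2] 25/24 → 2 ('aa')
  [3] 24/23 → 3 ('aaa')
  [4] 23/22 → 4 ('aaaa')
  [5] 22/19 → 2 ('aa')
  [6] 19/20 → 1 ('a')
  [7] 20/5 → 2 ('ab')
  [8] 5/8 → 3 ('abb')
  [9] 8/13 → 2 ('ab')
  [10] 13/16 → 1 ('a')
  [11] 16/21 → 0 ('')
  [12] 21/7 → 2 ('ba')
  [13] 7/12 → 3 ('bab')
  [14] 12/6 → 1 ('b')
  [15] 6/11 → 4 ('bbab')
  [16] 11/10 → 2 ('bb')
  [17] 10/9 → 3 ('bbb')
  [18] 9/3 → 1 ('b')
  [19] 3/14 → 3 ('bca')
  [20] 14/1 → 2 ('bc')
  [21] 1/18 → 0 ('')
  [22] 18/4 → 2 ('ca')
  [23] 4/15 → 2 ('ca')
  [24] 15/2 → 1 ('c')
  [25] 2/0 → 3 ('cbc')
  [26] 0/17 → 1 ('c')

n(n+1)/2 = 27·28/2 = 378
Σ LCP = 0 + 1 + 2 + 3 + 4 + 2 + 1 + 2 + 3 + 2 + 1 + 0 + 2 + 3 + 1 + 4 + 2 + 3 + 1 + 3 + 2 + 0 + 2 + 2 + 1 + 3 + 1 = 51
distinct = 378 − 51 = 327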